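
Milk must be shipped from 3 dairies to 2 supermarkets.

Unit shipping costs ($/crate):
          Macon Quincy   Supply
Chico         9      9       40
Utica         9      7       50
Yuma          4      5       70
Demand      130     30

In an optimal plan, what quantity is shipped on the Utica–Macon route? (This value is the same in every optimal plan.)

20

The minimum-cost plan:
  Chico→Macon: 40 × $9 = $360
  Utica→Macon: 20 × $9 = $180
  Utica→Quincy: 30 × $7 = $210
  Yuma→Macon: 70 × $4 = $280
Total cost = $1030.
So Utica→Macon carries 20 crates.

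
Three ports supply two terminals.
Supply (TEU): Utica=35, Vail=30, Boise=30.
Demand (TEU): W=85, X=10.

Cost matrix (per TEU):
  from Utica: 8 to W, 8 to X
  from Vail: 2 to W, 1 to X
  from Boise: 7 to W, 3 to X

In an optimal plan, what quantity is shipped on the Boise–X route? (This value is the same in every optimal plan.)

10

Solving gives:
  Utica to W: 35 × 8 = 280
  Vail to W: 30 × 2 = 60
  Boise to W: 20 × 7 = 140
  Boise to X: 10 × 3 = 30
Total cost = 510.
So Boise→X carries 10 TEU.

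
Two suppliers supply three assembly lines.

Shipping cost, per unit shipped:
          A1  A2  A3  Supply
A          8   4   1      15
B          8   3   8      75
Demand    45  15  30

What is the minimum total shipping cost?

An optimal shipping plan:
  A to A3: 15 × 1 = 15
  B to A1: 45 × 8 = 360
  B to A2: 15 × 3 = 45
  B to A3: 15 × 8 = 120
Total = 15 + 360 + 45 + 120 = 540.
(Supply check: A ships 15; B ships 75.)

540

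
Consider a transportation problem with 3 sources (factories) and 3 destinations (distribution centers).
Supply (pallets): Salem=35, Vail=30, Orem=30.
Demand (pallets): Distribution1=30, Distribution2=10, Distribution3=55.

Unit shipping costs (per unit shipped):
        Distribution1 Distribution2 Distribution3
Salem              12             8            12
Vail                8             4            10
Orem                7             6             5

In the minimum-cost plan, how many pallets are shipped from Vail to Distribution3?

0

The minimum-cost plan:
  Salem→Distribution2: 10 × 8 = 80
  Salem→Distribution3: 25 × 12 = 300
  Vail→Distribution1: 30 × 8 = 240
  Orem→Distribution3: 30 × 5 = 150
Total cost = 770.
The route Vail→Distribution3 is not used.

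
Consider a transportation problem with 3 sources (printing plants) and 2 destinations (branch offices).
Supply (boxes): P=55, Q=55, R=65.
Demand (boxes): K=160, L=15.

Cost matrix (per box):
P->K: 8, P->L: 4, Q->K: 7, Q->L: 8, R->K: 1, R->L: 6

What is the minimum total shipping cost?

A cheapest plan:
  P to K: 40 × 8 = 320
  P to L: 15 × 4 = 60
  Q to K: 55 × 7 = 385
  R to K: 65 × 1 = 65
Total = 320 + 60 + 385 + 65 = 830.
(Supply check: P ships 55; Q ships 55; R ships 65.)

830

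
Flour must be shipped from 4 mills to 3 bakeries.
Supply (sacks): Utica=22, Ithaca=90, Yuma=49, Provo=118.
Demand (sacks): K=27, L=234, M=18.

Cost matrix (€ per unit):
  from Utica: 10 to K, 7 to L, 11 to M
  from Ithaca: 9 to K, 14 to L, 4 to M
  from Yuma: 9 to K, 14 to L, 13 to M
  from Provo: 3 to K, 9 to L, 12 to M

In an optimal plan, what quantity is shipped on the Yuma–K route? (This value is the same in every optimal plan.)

Solving gives:
  Utica–L: 22 × €7 = €154
  Ithaca–L: 72 × €14 = €1008
  Ithaca–M: 18 × €4 = €72
  Yuma–L: 49 × €14 = €686
  Provo–K: 27 × €3 = €81
  Provo–L: 91 × €9 = €819
Total cost = €2820.
The route Yuma→K is not used.

0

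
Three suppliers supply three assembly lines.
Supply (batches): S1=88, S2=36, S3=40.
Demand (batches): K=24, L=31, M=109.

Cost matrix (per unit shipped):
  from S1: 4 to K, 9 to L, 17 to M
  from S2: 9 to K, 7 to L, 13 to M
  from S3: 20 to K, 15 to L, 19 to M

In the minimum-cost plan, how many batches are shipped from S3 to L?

0

Optimal shipments:
  S1->K: 24 batches
  S1->L: 31 batches
  S1->M: 33 batches
  S2->M: 36 batches
  S3->M: 40 batches
Total cost = 2164.
The route S3→L is not used.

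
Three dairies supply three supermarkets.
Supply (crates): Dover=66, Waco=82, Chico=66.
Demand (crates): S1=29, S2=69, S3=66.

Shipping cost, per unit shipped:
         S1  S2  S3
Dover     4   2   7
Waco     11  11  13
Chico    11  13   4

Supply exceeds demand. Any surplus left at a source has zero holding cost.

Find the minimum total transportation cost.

748

A cheapest plan:
  Dover–S2: 66 × 2 = 132
  Waco–S1: 29 × 11 = 319
  Waco–S2: 3 × 11 = 33
  Chico–S3: 66 × 4 = 264
Total = 132 + 319 + 33 + 264 = 748.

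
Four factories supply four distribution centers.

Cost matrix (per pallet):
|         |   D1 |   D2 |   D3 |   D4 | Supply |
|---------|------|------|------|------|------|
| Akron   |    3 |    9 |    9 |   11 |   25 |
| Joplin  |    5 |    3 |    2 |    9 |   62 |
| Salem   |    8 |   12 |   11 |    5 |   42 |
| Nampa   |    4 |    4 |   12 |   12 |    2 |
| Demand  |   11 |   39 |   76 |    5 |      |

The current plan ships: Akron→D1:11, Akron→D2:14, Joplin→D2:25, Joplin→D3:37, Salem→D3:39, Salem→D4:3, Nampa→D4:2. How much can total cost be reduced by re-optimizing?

Current plan cost = 11·3 + 14·9 + 25·3 + 37·2 + 39·11 + 3·5 + 2·12 = 776.
Optimal plan:
  Akron->D1: 11 pallets
  Akron->D2: 14 pallets
  Joplin->D2: 23 pallets
  Joplin->D3: 39 pallets
  Salem->D3: 37 pallets
  Salem->D4: 5 pallets
  Nampa->D2: 2 pallets
Optimal cost = 746.
Saving = 776 − 746 = 30.

30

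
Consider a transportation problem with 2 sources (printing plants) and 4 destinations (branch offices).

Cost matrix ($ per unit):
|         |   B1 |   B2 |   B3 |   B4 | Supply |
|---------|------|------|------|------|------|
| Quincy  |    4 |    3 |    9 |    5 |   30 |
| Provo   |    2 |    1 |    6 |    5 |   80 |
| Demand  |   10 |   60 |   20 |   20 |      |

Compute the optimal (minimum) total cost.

320

A cheapest plan:
  Quincy–B2: 10 × $3 = $30
  Quincy–B4: 20 × $5 = $100
  Provo–B1: 10 × $2 = $20
  Provo–B2: 50 × $1 = $50
  Provo–B3: 20 × $6 = $120
Total = 30 + 100 + 20 + 50 + 120 = $320.
(Supply check: Quincy ships 30; Provo ships 80.)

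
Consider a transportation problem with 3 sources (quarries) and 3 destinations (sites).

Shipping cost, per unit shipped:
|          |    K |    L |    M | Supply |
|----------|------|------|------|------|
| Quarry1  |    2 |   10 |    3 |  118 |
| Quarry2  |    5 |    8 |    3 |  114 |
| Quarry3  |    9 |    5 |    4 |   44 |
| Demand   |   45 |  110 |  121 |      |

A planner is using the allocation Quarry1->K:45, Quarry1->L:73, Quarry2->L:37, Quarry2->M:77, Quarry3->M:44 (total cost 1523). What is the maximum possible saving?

Current plan cost = 45·2 + 73·10 + 37·8 + 77·3 + 44·4 = 1523.
Optimal plan:
  Quarry1 to K: 45 × 2 = 90
  Quarry1 to M: 73 × 3 = 219
  Quarry2 to L: 66 × 8 = 528
  Quarry2 to M: 48 × 3 = 144
  Quarry3 to L: 44 × 5 = 220
Optimal cost = 1201.
Saving = 1523 − 1201 = 322.

322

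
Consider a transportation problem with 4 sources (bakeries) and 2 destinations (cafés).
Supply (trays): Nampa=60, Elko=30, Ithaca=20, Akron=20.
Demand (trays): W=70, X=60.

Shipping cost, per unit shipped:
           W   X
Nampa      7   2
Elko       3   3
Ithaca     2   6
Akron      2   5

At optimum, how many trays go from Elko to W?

30

Solving gives:
  Nampa to X: 60 × 2 = 120
  Elko to W: 30 × 3 = 90
  Ithaca to W: 20 × 2 = 40
  Akron to W: 20 × 2 = 40
Total cost = 290.
So Elko→W carries 30 trays.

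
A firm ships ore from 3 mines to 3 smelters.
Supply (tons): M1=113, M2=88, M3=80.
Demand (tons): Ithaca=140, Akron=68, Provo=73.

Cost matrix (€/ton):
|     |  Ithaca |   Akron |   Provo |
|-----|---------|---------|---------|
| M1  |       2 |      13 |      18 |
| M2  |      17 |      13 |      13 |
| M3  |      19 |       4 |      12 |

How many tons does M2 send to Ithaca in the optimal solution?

27

Optimal shipments:
  M1–Ithaca: 113 tons
  M2–Ithaca: 27 tons
  M2–Provo: 61 tons
  M3–Akron: 68 tons
  M3–Provo: 12 tons
Total cost = €1894.
So M2→Ithaca carries 27 tons.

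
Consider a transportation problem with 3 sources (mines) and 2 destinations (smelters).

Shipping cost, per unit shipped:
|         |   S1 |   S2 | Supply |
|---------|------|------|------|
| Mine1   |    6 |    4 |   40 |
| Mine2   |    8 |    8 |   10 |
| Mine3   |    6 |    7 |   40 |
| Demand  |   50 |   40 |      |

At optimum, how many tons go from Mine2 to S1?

The minimum-cost plan:
  Mine1 to S2: 40 × 4 = 160
  Mine2 to S1: 10 × 8 = 80
  Mine3 to S1: 40 × 6 = 240
Total cost = 480.
So Mine2→S1 carries 10 tons.

10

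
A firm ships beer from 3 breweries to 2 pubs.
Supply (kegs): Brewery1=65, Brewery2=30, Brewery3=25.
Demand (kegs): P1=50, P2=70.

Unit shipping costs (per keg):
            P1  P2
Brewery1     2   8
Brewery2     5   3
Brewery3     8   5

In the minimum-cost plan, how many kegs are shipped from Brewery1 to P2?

15

Optimal shipments:
  Brewery1 to P1: 50 × 2 = 100
  Brewery1 to P2: 15 × 8 = 120
  Brewery2 to P2: 30 × 3 = 90
  Brewery3 to P2: 25 × 5 = 125
Total cost = 435.
So Brewery1→P2 carries 15 kegs.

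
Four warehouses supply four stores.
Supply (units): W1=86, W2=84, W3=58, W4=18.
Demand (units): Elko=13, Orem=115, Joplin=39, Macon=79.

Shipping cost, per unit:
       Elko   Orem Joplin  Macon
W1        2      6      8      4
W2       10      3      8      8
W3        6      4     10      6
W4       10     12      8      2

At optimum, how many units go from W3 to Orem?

58

The minimum-cost plan:
  W1–Elko: 13 units
  W1–Joplin: 12 units
  W1–Macon: 61 units
  W2–Orem: 57 units
  W2–Joplin: 27 units
  W3–Orem: 58 units
  W4–Macon: 18 units
Total cost = 1021.
So W3→Orem carries 58 units.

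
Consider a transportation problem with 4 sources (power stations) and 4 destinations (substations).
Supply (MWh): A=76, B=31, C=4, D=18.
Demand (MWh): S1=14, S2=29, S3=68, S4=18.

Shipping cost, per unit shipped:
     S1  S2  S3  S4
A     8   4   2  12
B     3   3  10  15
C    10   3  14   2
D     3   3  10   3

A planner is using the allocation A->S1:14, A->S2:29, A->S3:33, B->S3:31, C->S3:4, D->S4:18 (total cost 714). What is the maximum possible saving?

391

Current plan cost = 14·8 + 29·4 + 33·2 + 31·10 + 4·14 + 18·3 = 714.
Optimal plan:
  A to S2: 8 × 4 = 32
  A to S3: 68 × 2 = 136
  B to S1: 14 × 3 = 42
  B to S2: 17 × 3 = 51
  C to S4: 4 × 2 = 8
  D to S2: 4 × 3 = 12
  D to S4: 14 × 3 = 42
Optimal cost = 323.
Saving = 714 − 323 = 391.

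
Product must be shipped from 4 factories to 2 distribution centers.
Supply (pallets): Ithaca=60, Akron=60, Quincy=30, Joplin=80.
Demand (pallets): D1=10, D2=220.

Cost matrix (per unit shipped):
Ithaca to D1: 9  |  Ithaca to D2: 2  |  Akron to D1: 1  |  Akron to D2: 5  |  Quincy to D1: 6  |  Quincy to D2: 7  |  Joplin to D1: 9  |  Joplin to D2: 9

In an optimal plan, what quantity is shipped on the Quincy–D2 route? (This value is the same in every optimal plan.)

30

Optimal shipments:
  Ithaca->D2: 60 pallets
  Akron->D1: 10 pallets
  Akron->D2: 50 pallets
  Quincy->D2: 30 pallets
  Joplin->D2: 80 pallets
Total cost = 1310.
So Quincy→D2 carries 30 pallets.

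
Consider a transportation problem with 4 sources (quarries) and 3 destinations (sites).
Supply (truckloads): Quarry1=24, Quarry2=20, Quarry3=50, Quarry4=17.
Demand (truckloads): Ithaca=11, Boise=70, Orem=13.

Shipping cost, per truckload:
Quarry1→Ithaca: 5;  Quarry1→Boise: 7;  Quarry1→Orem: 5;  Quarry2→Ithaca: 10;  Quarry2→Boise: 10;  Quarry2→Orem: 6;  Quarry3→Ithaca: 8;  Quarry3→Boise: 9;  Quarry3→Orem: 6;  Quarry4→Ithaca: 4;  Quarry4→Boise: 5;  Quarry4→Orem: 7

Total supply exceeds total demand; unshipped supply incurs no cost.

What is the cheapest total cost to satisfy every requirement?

669

A cheapest plan:
  Quarry1–Ithaca: 11 × 5 = 55
  Quarry1–Boise: 13 × 7 = 91
  Quarry2–Orem: 3 × 6 = 18
  Quarry3–Boise: 40 × 9 = 360
  Quarry3–Orem: 10 × 6 = 60
  Quarry4–Boise: 17 × 5 = 85
Total = 55 + 91 + 18 + 360 + 60 + 85 = 669.
(Supply check: Quarry1 ships 24; Quarry2 ships 3; Quarry3 ships 50; Quarry4 ships 17.)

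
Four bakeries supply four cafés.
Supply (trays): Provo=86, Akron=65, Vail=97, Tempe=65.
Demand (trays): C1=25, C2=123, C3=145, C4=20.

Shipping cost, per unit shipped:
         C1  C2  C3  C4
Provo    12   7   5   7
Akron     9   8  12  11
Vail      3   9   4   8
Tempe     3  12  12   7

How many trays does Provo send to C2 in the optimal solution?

38

Solving gives:
  Provo to C2: 38 × 7 = 266
  Provo to C3: 48 × 5 = 240
  Akron to C2: 65 × 8 = 520
  Vail to C3: 97 × 4 = 388
  Tempe to C1: 25 × 3 = 75
  Tempe to C2: 20 × 12 = 240
  Tempe to C4: 20 × 7 = 140
Total cost = 1869.
So Provo→C2 carries 38 trays.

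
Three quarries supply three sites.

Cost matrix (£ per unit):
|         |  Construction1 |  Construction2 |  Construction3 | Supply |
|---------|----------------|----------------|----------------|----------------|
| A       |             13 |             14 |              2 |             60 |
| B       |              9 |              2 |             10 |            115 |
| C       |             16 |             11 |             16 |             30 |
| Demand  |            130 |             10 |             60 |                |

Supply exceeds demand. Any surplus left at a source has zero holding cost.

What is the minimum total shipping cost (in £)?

1485

A cheapest plan:
  A→Construction3: 60 × £2 = £120
  B→Construction1: 105 × £9 = £945
  B→Construction2: 10 × £2 = £20
  C→Construction1: 25 × £16 = £400
Total = 120 + 945 + 20 + 400 = £1485.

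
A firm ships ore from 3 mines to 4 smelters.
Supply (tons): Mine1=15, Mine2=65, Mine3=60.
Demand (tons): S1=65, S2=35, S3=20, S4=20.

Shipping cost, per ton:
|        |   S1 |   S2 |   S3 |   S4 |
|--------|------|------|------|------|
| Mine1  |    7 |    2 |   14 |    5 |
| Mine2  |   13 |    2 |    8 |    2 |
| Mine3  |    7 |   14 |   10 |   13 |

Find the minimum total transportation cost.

A cheapest plan:
  Mine1 to S1: 5 × 7 = 35
  Mine1 to S2: 10 × 2 = 20
  Mine2 to S2: 25 × 2 = 50
  Mine2 to S3: 20 × 8 = 160
  Mine2 to S4: 20 × 2 = 40
  Mine3 to S1: 60 × 7 = 420
Total = 35 + 20 + 50 + 160 + 40 + 420 = 725.

725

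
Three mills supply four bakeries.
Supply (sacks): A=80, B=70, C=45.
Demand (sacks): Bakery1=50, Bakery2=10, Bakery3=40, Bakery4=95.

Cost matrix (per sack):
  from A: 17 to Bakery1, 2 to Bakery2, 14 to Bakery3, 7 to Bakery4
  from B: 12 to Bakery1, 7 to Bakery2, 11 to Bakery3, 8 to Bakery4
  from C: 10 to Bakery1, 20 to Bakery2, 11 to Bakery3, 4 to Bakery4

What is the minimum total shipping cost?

One minimum-cost allocation:
  A→Bakery2: 10 × 2 = 20
  A→Bakery4: 70 × 7 = 490
  B→Bakery1: 30 × 12 = 360
  B→Bakery3: 40 × 11 = 440
  C→Bakery1: 20 × 10 = 200
  C→Bakery4: 25 × 4 = 100
Total = 20 + 490 + 360 + 440 + 200 + 100 = 1610.

1610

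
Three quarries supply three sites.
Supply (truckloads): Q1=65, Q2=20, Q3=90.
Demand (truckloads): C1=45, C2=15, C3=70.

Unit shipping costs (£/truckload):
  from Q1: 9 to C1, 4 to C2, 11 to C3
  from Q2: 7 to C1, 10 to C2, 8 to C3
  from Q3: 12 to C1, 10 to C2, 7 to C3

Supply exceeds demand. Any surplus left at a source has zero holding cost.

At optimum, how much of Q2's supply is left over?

0

Minimum-cost shipments:
  Q1–C1: 25 × £9 = £225
  Q1–C2: 15 × £4 = £60
  Q2–C1: 20 × £7 = £140
  Q3–C3: 70 × £7 = £490
Total cost = £915.
Q2 ships 20 of its 20, leaving 0.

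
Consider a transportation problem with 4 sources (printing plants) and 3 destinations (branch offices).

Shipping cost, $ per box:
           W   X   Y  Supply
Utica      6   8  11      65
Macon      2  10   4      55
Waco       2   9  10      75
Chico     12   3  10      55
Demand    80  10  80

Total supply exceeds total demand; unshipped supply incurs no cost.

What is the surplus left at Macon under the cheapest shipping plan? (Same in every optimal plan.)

0

Minimum-cost shipments:
  Utica→W: 5 × $6 = $30
  Macon→Y: 55 × $4 = $220
  Waco→W: 75 × $2 = $150
  Chico→X: 10 × $3 = $30
  Chico→Y: 25 × $10 = $250
Total cost = $680.
Macon ships 55 of its 55, leaving 0.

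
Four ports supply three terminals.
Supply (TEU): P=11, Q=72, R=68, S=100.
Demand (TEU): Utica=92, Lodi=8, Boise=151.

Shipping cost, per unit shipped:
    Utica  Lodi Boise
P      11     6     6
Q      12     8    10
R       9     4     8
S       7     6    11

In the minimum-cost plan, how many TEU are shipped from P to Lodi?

Optimal shipments:
  P–Boise: 11 × 6 = 66
  Q–Boise: 72 × 10 = 720
  R–Boise: 68 × 8 = 544
  S–Utica: 92 × 7 = 644
  S–Lodi: 8 × 6 = 48
Total cost = 2022.
The route P→Lodi is not used.

0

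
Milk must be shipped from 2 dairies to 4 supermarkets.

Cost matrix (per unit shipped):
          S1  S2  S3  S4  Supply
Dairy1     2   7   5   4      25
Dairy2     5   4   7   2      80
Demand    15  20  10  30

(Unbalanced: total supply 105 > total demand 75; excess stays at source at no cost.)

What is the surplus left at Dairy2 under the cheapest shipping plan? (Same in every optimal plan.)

Minimum-cost shipments:
  Dairy1→S1: 15 × 2 = 30
  Dairy1→S3: 10 × 5 = 50
  Dairy2→S2: 20 × 4 = 80
  Dairy2→S4: 30 × 2 = 60
Total cost = 220.
Dairy2 ships 50 of its 80, leaving 30.

30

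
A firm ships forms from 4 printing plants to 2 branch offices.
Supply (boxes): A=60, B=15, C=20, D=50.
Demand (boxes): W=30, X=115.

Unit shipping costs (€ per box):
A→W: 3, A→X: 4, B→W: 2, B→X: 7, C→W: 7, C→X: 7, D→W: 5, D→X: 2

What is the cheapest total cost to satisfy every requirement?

495

An optimal shipping plan:
  A->W: 15 × €3 = €45
  A->X: 45 × €4 = €180
  B->W: 15 × €2 = €30
  C->X: 20 × €7 = €140
  D->X: 50 × €2 = €100
Total = 45 + 180 + 30 + 140 + 100 = €495.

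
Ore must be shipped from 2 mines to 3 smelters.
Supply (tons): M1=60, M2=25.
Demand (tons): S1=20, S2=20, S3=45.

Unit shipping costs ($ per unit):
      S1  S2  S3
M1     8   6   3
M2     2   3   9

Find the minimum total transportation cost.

280

A cheapest plan:
  M1–S2: 15 × $6 = $90
  M1–S3: 45 × $3 = $135
  M2–S1: 20 × $2 = $40
  M2–S2: 5 × $3 = $15
Total = 90 + 135 + 40 + 15 = $280.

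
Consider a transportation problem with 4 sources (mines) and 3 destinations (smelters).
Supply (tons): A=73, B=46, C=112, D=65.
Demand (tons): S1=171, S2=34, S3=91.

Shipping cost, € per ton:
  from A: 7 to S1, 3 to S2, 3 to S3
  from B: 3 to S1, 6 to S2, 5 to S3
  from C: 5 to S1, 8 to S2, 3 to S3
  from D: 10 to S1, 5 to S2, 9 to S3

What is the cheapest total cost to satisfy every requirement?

One minimum-cost allocation:
  A→S3: 73 × €3 = €219
  B→S1: 46 × €3 = €138
  C→S1: 94 × €5 = €470
  C→S3: 18 × €3 = €54
  D→S1: 31 × €10 = €310
  D→S2: 34 × €5 = €170
Total = 219 + 138 + 470 + 54 + 310 + 170 = €1361.
(Supply check: A ships 73; B ships 46; C ships 112; D ships 65.)

1361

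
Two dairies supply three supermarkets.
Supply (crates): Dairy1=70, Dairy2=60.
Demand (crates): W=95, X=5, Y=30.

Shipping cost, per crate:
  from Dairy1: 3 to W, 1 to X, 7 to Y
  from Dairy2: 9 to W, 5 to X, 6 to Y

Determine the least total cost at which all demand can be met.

Optimal allocation:
  Dairy1 to W: 70 × 3 = 210
  Dairy2 to W: 25 × 9 = 225
  Dairy2 to X: 5 × 5 = 25
  Dairy2 to Y: 30 × 6 = 180
Total = 210 + 225 + 25 + 180 = 640.

640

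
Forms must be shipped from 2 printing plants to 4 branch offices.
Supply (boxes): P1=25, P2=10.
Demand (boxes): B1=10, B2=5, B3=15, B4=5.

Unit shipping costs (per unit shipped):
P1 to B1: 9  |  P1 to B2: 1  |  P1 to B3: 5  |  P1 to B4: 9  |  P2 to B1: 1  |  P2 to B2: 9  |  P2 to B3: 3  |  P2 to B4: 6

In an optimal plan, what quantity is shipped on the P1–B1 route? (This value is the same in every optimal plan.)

0

The minimum-cost plan:
  P1–B2: 5 × 1 = 5
  P1–B3: 15 × 5 = 75
  P1–B4: 5 × 9 = 45
  P2–B1: 10 × 1 = 10
Total cost = 135.
The route P1→B1 is not used.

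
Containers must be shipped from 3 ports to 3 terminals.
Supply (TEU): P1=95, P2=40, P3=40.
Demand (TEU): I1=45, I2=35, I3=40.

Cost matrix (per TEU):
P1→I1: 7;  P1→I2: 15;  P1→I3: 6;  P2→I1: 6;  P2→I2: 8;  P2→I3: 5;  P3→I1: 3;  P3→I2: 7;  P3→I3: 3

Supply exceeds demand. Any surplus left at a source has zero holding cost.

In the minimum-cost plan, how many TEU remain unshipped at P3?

0

Minimum-cost shipments:
  P1->I3: 40 × 6 = 240
  P2->I1: 5 × 6 = 30
  P2->I2: 35 × 8 = 280
  P3->I1: 40 × 3 = 120
Total cost = 670.
P3 ships 40 of its 40, leaving 0.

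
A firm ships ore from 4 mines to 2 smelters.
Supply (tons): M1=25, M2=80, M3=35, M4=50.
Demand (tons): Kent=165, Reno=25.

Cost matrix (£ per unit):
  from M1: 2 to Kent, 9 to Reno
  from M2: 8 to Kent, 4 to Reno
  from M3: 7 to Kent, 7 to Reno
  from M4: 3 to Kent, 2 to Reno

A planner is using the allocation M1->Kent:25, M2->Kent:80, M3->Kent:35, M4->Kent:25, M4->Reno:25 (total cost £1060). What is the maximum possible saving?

75

Current plan cost = 25·2 + 80·8 + 35·7 + 25·3 + 25·2 = £1060.
Optimal plan:
  M1→Kent: 25 × £2 = £50
  M2→Kent: 55 × £8 = £440
  M2→Reno: 25 × £4 = £100
  M3→Kent: 35 × £7 = £245
  M4→Kent: 50 × £3 = £150
Optimal cost = £985.
Saving = 1060 − 985 = £75.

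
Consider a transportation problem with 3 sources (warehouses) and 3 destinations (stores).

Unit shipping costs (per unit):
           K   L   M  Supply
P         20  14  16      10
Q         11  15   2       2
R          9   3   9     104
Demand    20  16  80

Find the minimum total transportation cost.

One minimum-cost allocation:
  P–M: 10 × 16 = 160
  Q–M: 2 × 2 = 4
  R–K: 20 × 9 = 180
  R–L: 16 × 3 = 48
  R–M: 68 × 9 = 612
Total = 160 + 4 + 180 + 48 + 612 = 1004.

1004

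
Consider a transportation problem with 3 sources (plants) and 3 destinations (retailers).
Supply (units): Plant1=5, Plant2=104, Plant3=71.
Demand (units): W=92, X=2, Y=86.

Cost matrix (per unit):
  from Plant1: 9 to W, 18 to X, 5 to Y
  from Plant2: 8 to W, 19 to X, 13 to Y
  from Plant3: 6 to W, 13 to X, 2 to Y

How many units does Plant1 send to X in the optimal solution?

The minimum-cost plan:
  Plant1->Y: 5 × 5 = 25
  Plant2->W: 92 × 8 = 736
  Plant2->X: 2 × 19 = 38
  Plant2->Y: 10 × 13 = 130
  Plant3->Y: 71 × 2 = 142
Total cost = 1071.
The route Plant1→X is not used.

0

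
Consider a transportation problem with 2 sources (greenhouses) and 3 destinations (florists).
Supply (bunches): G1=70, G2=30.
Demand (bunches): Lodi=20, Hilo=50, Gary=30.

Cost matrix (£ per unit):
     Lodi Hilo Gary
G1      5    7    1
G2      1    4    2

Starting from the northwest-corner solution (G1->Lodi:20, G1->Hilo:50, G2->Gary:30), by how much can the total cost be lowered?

Current plan cost = 20·5 + 50·7 + 30·2 = £510.
Optimal plan:
  G1→Hilo: 40 × £7 = £280
  G1→Gary: 30 × £1 = £30
  G2→Lodi: 20 × £1 = £20
  G2→Hilo: 10 × £4 = £40
Optimal cost = £370.
Saving = 510 − 370 = £140.

140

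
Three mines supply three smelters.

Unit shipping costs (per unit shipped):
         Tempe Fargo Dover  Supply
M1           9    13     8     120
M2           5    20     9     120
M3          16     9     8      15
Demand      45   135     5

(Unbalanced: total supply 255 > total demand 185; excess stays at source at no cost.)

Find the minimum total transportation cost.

An optimal shipping plan:
  M1→Fargo: 120 tons
  M2→Tempe: 45 tons
  M2→Dover: 5 tons
  M3→Fargo: 15 tons
Total cost = 1965.

1965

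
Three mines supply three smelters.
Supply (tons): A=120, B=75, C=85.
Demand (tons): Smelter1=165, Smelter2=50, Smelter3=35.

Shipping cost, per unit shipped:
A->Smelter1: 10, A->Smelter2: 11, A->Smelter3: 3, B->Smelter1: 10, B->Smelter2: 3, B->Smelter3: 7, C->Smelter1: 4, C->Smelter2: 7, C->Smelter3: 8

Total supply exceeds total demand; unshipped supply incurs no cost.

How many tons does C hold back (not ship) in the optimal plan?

0

An optimal plan:
  A–Smelter1: 55 × 10 = 550
  A–Smelter3: 35 × 3 = 105
  B–Smelter1: 25 × 10 = 250
  B–Smelter2: 50 × 3 = 150
  C–Smelter1: 85 × 4 = 340
Total cost = 1395.
C ships 85 of its 85, leaving 0.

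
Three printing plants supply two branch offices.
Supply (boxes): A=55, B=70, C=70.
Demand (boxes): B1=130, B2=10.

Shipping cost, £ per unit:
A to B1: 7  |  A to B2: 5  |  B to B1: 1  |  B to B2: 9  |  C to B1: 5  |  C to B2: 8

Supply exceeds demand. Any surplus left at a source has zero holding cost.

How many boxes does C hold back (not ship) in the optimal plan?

10

An optimal plan:
  A to B2: 10 × £5 = £50
  B to B1: 70 × £1 = £70
  C to B1: 60 × £5 = £300
Total cost = £420.
C ships 60 of its 70, leaving 10.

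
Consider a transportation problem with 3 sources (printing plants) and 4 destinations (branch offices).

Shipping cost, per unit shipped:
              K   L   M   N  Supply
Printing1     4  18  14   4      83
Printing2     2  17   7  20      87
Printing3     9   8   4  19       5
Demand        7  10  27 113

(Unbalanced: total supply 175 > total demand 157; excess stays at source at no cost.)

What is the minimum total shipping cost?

Optimal allocation:
  Printing1->N: 83 × 4 = 332
  Printing2->K: 7 × 2 = 14
  Printing2->L: 5 × 17 = 85
  Printing2->M: 27 × 7 = 189
  Printing2->N: 30 × 20 = 600
  Printing3->L: 5 × 8 = 40
Total = 332 + 14 + 85 + 189 + 600 + 40 = 1260.

1260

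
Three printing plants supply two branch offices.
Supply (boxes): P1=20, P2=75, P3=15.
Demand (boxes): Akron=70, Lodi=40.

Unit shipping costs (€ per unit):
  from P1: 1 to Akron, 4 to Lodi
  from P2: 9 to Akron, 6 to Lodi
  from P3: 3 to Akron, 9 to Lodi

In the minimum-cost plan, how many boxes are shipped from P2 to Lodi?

40

Optimal shipments:
  P1 to Akron: 20 boxes
  P2 to Akron: 35 boxes
  P2 to Lodi: 40 boxes
  P3 to Akron: 15 boxes
Total cost = €620.
So P2→Lodi carries 40 boxes.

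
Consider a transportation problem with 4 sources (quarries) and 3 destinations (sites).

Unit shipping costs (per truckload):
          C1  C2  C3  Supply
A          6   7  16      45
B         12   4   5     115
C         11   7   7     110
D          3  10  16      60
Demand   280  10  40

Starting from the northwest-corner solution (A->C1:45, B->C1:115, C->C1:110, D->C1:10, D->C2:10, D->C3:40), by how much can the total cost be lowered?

Current plan cost = 45·6 + 115·12 + 110·11 + 10·3 + 10·10 + 40·16 = 3630.
Optimal plan:
  A->C1: 45 × 6 = 270
  B->C1: 65 × 12 = 780
  B->C2: 10 × 4 = 40
  B->C3: 40 × 5 = 200
  C->C1: 110 × 11 = 1210
  D->C1: 60 × 3 = 180
Optimal cost = 2680.
Saving = 3630 − 2680 = 950.

950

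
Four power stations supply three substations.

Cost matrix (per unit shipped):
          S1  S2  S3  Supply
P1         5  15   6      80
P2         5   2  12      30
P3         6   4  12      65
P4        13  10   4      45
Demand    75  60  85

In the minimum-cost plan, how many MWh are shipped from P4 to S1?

Solving gives:
  P1–S1: 40 MWh
  P1–S3: 40 MWh
  P2–S2: 30 MWh
  P3–S1: 35 MWh
  P3–S2: 30 MWh
  P4–S3: 45 MWh
Total cost = 1010.
The route P4→S1 is not used.

0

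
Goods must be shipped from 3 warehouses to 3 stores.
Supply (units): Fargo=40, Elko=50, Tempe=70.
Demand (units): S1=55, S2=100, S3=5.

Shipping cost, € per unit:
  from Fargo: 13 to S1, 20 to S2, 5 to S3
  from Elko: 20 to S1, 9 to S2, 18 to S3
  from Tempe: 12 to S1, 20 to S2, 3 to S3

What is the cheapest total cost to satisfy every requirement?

2125

An optimal shipping plan:
  Fargo–S2: 40 × €20 = €800
  Elko–S2: 50 × €9 = €450
  Tempe–S1: 55 × €12 = €660
  Tempe–S2: 10 × €20 = €200
  Tempe–S3: 5 × €3 = €15
Total = 800 + 450 + 660 + 200 + 15 = €2125.
(Supply check: Fargo ships 40; Elko ships 50; Tempe ships 70.)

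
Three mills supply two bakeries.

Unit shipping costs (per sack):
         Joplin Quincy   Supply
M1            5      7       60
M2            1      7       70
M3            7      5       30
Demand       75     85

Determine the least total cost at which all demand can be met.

A cheapest plan:
  M1–Joplin: 5 sacks
  M1–Quincy: 55 sacks
  M2–Joplin: 70 sacks
  M3–Quincy: 30 sacks
Total cost = 630.
(Supply check: M1 ships 60; M2 ships 70; M3 ships 30.)

630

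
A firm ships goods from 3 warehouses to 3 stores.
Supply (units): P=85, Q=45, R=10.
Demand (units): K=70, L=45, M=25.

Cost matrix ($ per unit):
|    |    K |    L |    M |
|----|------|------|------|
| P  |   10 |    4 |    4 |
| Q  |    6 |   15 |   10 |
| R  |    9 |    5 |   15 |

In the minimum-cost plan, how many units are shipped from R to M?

The minimum-cost plan:
  P to K: 15 units
  P to L: 45 units
  P to M: 25 units
  Q to K: 45 units
  R to K: 10 units
Total cost = $790.
The route R→M is not used.

0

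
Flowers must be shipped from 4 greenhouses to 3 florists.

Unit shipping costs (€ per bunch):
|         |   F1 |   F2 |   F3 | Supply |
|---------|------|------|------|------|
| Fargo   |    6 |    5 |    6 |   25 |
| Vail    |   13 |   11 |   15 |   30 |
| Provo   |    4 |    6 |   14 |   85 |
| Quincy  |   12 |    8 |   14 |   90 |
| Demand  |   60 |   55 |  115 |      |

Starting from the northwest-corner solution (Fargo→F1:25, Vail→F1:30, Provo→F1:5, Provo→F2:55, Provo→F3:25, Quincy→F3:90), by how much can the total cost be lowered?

430

Current plan cost = 25·6 + 30·13 + 5·4 + 55·6 + 25·14 + 90·14 = €2500.
Optimal plan:
  Fargo to F3: 25 × €6 = €150
  Vail to F3: 30 × €15 = €450
  Provo to F1: 60 × €4 = €240
  Provo to F2: 25 × €6 = €150
  Quincy to F2: 30 × €8 = €240
  Quincy to F3: 60 × €14 = €840
Optimal cost = €2070.
Saving = 2500 − 2070 = €430.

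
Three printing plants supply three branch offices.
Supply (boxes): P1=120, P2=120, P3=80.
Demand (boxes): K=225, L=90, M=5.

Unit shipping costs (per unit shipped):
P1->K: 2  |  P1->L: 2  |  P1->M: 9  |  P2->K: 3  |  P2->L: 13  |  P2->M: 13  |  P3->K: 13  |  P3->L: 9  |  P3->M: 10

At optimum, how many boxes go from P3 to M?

Solving gives:
  P1–K: 105 × 2 = 210
  P1–L: 15 × 2 = 30
  P2–K: 120 × 3 = 360
  P3–L: 75 × 9 = 675
  P3–M: 5 × 10 = 50
Total cost = 1325.
So P3→M carries 5 boxes.

5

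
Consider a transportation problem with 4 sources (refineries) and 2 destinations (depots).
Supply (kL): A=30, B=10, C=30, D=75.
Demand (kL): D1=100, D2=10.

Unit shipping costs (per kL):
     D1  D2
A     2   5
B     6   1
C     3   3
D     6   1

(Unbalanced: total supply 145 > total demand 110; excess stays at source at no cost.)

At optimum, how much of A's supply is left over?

Minimum-cost shipments:
  A->D1: 30 × 2 = 60
  B->D1: 10 × 6 = 60
  C->D1: 30 × 3 = 90
  D->D1: 30 × 6 = 180
  D->D2: 10 × 1 = 10
Total cost = 400.
A ships 30 of its 30, leaving 0.

0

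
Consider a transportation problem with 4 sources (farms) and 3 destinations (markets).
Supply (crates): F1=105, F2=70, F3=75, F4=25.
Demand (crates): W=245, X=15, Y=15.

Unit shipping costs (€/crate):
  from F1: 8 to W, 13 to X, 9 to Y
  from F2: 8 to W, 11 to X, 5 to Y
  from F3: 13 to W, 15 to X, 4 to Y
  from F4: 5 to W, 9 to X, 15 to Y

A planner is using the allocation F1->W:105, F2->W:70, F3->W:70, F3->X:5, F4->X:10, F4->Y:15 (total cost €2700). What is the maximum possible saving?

Current plan cost = 105·8 + 70·8 + 70·13 + 5·15 + 10·9 + 15·15 = €2700.
Optimal plan:
  F1 to W: 105 × €8 = €840
  F2 to W: 70 × €8 = €560
  F3 to W: 45 × €13 = €585
  F3 to X: 15 × €15 = €225
  F3 to Y: 15 × €4 = €60
  F4 to W: 25 × €5 = €125
Optimal cost = €2395.
Saving = 2700 − 2395 = €305.

305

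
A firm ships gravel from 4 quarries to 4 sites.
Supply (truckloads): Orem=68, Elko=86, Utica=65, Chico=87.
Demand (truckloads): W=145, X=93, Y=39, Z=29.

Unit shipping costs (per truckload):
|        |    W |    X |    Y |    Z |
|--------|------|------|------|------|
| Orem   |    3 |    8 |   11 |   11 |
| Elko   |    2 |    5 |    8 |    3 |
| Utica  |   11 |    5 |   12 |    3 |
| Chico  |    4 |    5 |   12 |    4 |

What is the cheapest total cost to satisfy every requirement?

1282

An optimal shipping plan:
  Orem to W: 68 × 3 = 204
  Elko to W: 47 × 2 = 94
  Elko to Y: 39 × 8 = 312
  Utica to X: 36 × 5 = 180
  Utica to Z: 29 × 3 = 87
  Chico to W: 30 × 4 = 120
  Chico to X: 57 × 5 = 285
Total = 204 + 94 + 312 + 180 + 87 + 120 + 285 = 1282.
(Supply check: Orem ships 68; Elko ships 86; Utica ships 65; Chico ships 87.)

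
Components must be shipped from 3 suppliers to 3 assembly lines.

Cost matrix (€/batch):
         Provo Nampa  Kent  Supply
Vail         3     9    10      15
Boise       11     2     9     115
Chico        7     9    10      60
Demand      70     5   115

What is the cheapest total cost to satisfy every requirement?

1480

An optimal shipping plan:
  Vail→Provo: 15 × €3 = €45
  Boise→Nampa: 5 × €2 = €10
  Boise→Kent: 110 × €9 = €990
  Chico→Provo: 55 × €7 = €385
  Chico→Kent: 5 × €10 = €50
Total = 45 + 10 + 990 + 385 + 50 = €1480.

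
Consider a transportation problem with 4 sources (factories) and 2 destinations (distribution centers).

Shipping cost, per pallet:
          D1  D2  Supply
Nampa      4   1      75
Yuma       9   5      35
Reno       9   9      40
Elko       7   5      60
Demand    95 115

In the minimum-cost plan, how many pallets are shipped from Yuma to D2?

35

Solving gives:
  Nampa to D2: 75 × 1 = 75
  Yuma to D2: 35 × 5 = 175
  Reno to D1: 40 × 9 = 360
  Elko to D1: 55 × 7 = 385
  Elko to D2: 5 × 5 = 25
Total cost = 1020.
So Yuma→D2 carries 35 pallets.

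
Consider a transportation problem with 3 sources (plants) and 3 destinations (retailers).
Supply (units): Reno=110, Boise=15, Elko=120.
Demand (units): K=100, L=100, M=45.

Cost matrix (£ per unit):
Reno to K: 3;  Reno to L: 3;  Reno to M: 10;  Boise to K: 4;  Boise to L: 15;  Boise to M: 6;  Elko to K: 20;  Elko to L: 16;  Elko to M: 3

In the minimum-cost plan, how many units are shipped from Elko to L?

Optimal shipments:
  Reno to K: 85 × £3 = £255
  Reno to L: 25 × £3 = £75
  Boise to K: 15 × £4 = £60
  Elko to L: 75 × £16 = £1200
  Elko to M: 45 × £3 = £135
Total cost = £1725.
So Elko→L carries 75 units.

75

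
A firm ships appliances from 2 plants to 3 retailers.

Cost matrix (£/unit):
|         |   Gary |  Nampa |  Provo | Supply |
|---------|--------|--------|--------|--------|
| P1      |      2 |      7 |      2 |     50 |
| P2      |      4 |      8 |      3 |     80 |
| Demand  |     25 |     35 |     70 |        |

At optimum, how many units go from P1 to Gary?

25

Optimal shipments:
  P1 to Gary: 25 × £2 = £50
  P1 to Provo: 25 × £2 = £50
  P2 to Nampa: 35 × £8 = £280
  P2 to Provo: 45 × £3 = £135
Total cost = £515.
So P1→Gary carries 25 units.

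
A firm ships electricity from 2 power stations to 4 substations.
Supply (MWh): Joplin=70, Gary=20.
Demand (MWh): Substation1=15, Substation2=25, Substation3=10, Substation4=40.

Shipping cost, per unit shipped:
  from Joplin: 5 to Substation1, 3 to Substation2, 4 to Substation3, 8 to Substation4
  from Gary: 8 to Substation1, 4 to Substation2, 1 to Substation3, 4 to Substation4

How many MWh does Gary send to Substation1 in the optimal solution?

Solving gives:
  Joplin->Substation1: 15 × 5 = 75
  Joplin->Substation2: 25 × 3 = 75
  Joplin->Substation3: 10 × 4 = 40
  Joplin->Substation4: 20 × 8 = 160
  Gary->Substation4: 20 × 4 = 80
Total cost = 430.
The route Gary→Substation1 is not used.

0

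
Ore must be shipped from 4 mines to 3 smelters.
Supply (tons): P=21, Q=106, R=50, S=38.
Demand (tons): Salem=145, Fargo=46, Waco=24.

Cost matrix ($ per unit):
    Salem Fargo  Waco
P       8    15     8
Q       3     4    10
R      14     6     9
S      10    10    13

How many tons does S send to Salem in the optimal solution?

Solving gives:
  P to Salem: 1 × $8 = $8
  P to Waco: 20 × $8 = $160
  Q to Salem: 106 × $3 = $318
  R to Fargo: 46 × $6 = $276
  R to Waco: 4 × $9 = $36
  S to Salem: 38 × $10 = $380
Total cost = $1178.
So S→Salem carries 38 tons.

38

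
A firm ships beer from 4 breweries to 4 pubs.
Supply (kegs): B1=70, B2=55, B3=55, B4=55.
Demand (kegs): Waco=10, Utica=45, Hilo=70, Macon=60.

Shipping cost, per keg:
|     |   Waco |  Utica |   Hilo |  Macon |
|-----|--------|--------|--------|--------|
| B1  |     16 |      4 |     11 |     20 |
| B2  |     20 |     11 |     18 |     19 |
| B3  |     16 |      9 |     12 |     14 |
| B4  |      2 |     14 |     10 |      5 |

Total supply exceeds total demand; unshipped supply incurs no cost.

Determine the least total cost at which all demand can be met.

A cheapest plan:
  B1–Utica: 45 × 4 = 180
  B1–Hilo: 25 × 11 = 275
  B2–Macon: 5 × 19 = 95
  B3–Hilo: 45 × 12 = 540
  B3–Macon: 10 × 14 = 140
  B4–Waco: 10 × 2 = 20
  B4–Macon: 45 × 5 = 225
Total = 180 + 275 + 95 + 540 + 140 + 20 + 225 = 1475.

1475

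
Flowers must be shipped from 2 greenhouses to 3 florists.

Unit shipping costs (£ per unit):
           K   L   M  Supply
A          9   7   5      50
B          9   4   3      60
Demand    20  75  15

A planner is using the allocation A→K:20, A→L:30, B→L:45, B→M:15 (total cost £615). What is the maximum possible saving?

Current plan cost = 20·9 + 30·7 + 45·4 + 15·3 = £615.
Optimal plan:
  A–K: 20 bunches
  A–L: 15 bunches
  A–M: 15 bunches
  B–L: 60 bunches
Optimal cost = £600.
Saving = 615 − 600 = £15.

15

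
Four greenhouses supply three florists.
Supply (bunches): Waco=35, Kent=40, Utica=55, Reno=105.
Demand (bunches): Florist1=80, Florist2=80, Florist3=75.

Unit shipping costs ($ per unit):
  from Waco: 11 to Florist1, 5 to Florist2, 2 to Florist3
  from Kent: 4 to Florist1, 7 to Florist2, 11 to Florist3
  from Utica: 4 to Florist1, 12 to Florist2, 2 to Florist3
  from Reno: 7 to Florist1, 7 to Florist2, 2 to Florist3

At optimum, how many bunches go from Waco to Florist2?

Solving gives:
  Waco–Florist2: 35 bunches
  Kent–Florist1: 25 bunches
  Kent–Florist2: 15 bunches
  Utica–Florist1: 55 bunches
  Reno–Florist2: 30 bunches
  Reno–Florist3: 75 bunches
Total cost = $960.
So Waco→Florist2 carries 35 bunches.

35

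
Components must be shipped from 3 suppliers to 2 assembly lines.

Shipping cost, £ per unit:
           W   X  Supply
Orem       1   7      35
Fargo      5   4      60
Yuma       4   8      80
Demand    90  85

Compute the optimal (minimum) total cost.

695

A cheapest plan:
  Orem–W: 35 batches
  Fargo–X: 60 batches
  Yuma–W: 55 batches
  Yuma–X: 25 batches
Total cost = £695.
(Supply check: Orem ships 35; Fargo ships 60; Yuma ships 80.)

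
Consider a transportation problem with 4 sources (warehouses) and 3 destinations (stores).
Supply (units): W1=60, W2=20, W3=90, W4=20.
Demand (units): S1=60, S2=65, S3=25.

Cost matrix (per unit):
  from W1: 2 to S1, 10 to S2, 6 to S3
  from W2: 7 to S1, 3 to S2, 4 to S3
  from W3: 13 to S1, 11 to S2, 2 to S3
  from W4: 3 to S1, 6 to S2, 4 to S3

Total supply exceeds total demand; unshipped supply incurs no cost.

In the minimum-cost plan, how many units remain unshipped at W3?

An optimal plan:
  W1->S1: 60 × 2 = 120
  W2->S2: 20 × 3 = 60
  W3->S2: 25 × 11 = 275
  W3->S3: 25 × 2 = 50
  W4->S2: 20 × 6 = 120
Total cost = 625.
W3 ships 50 of its 90, leaving 40.

40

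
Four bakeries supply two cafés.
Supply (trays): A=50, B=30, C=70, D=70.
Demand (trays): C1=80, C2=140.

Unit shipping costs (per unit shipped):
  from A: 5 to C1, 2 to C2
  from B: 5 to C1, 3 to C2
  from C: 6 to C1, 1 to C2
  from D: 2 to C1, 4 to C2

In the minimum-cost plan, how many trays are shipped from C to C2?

70

Optimal shipments:
  A–C2: 50 trays
  B–C1: 10 trays
  B–C2: 20 trays
  C–C2: 70 trays
  D–C1: 70 trays
Total cost = 420.
So C→C2 carries 70 trays.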